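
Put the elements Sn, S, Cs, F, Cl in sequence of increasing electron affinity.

F is in period 2, group 17; S is in period 3, group 16; Cl is in period 3, group 17; Sn is in period 5, group 14; Cs is in period 6, group 1.
Atoms with high Z_eff and room in the valence shell (especially the halogens) have the most exothermic electron affinities.
Here both period and group differ, so the two effects have to be weighed against each other.
Sn > Cs: both effects reinforce here, so Sn is clearly the higher of the two.
S > Sn: relative to Sn, both the across-period and down-group shifts push S's electron affinity up.
F > S: both effects reinforce here, so F is clearly the higher of the two.
Cl > F: this pair runs against the simple trend — see the exception note.
Note the exception: Cl has a higher electron affinity than F, contrary to the simple trend — F's small 2p subshell makes the incoming electron feel strong e⁻–e⁻ repulsion, so Cl actually releases more energy on gaining an electron.
For reference (kJ/mol): F 328, S 200, Cl 349, Sn 107, Cs 46.
So from lowest to highest: Cs < Sn < S < F < Cl.

Cs < Sn < S < F < Cl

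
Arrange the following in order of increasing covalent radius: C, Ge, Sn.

Moving right in a period, electrons are added to the same shell under a stronger nuclear pull, so atoms get smaller; moving down, a new shell is opened and atoms get larger.
All are in group 14, so atomic radius increases down the group.
So from smallest to largest: C < Ge < Sn.

C < Ge < Sn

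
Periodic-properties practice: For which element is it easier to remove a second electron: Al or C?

The second ionization energy removes an electron from the +1 ion. For each element: Al⁺ still has 2 valence electrons; C⁺ still has 3 valence electrons.
All are still removing valence electrons, so compare the +1 ions as you would atoms: IE_2 generally rises across a period (higher Z_eff) and falls down a group (larger shell), subject to the usual subshell exceptions.
Valence configurations: Al⁺ [Ne]3s², C⁺ [He]2s²2p¹.
Tabulated IE_2 (kJ/mol): Al 1817, C 2353.
So the second ionization energies run Al < C.

Al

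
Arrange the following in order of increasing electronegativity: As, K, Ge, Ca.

K < Ca < Ge < As

K is in period 4, group 1; Ca is in period 4, group 2; Ge is in period 4, group 14; As is in period 4, group 15.
Smaller atoms with higher effective nuclear charge are more electronegative.
All lie in period 4, so electronegativity increases left to right.
So from lowest to highest: K < Ca < Ge < As.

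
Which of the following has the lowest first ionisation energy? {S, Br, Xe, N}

S

N is in period 2, group 15; S is in period 3, group 16; Br is in period 4, group 17; Xe is in period 5, group 18.
Across a period the outer electron is held more tightly (higher IE₁); down a group it sits in a higher shell, more shielded, and comes off more easily.
These sit on a diagonal, where the across-period and down-group effects partly cancel.
Br > S: the two effects oppose for this pair; the across-period effect wins (1140 vs 1000 kJ/mol).
Xe > Br: the two effects oppose for this pair; the across-period effect wins (1170 vs 1140 kJ/mol).
N > Xe: period and group pull opposite ways; the down-group shift dominates (1402 vs 1170 kJ/mol).
For reference (kJ/mol): N 1402, S 1000, Br 1140, Xe 1170.
The lowest first ionisation energy among these belongs to S.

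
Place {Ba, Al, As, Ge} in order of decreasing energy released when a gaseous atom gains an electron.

Ge, As, Al, Ba

Al is in period 3, group 13; Ge is in period 4, group 14; As is in period 4, group 15; Ba is in period 6, group 2.
Electron affinity generally becomes more exothermic across a period toward the halogens and less exothermic down a group.
Here both period and group differ, so the two effects have to be weighed against each other.
Al > Ba: relative to Ba, both the across-period and down-group shifts push Al's electron affinity up.
As > Al: period and group pull opposite ways; the across-period shift dominates (78 vs 42 kJ/mol).
Ge > As: this pair runs against the simple trend — see the exception note.
Note the exception: Ge has a higher electron affinity than As, contrary to the simple trend — adding an electron to As's half-filled 4p³ is unfavourable, so Ge (4p²) has the more exothermic EA.
Tabulated electron affinity (kJ/mol): Al 42, Ge 119, As 78, Ba 14.
So from highest to lowest: Ge > As > Al > Ba.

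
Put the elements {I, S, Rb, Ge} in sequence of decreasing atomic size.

Rb > I > Ge > S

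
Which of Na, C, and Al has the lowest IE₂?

Al

The second ionization energy removes an electron from the +1 ion. For each element: Na⁺ is the bare [Ne] core; C⁺ still has 3 valence electrons; Al⁺ still has 2 valence electrons.
Breaking into a closed-shell core is much more expensive than removing a leftover valence electron — Na has the largest IE_2 here.
Valence configurations: C⁺ [He]2s²2p¹, Al⁺ [Ne]3s².
Tabulated IE_2 (kJ/mol): Na 4562, C 2353, Al 1817.
Hence IE_2: Al < C < Na.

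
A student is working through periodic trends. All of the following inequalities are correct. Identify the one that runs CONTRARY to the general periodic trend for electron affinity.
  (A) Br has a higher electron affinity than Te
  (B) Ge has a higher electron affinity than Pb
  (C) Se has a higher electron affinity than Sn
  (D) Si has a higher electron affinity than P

(D)

The general trend: electron affinity increases across a period and decreases down a group.
(A) Br (period 4, group 17) vs Te (period 5, group 16): the stated order agrees with the simple trend.
(B) Ge (period 4, group 14) vs Pb (period 6, group 14): the stated order agrees with the simple trend.
(C) Se (period 4, group 16) vs Sn (period 5, group 14): the stated order agrees with the simple trend.
(D) Si (period 3, group 14) vs P (period 3, group 15): the stated order contradicts the simple trend.
The exception is (D): adding an electron to P's half-filled 3p³ is unfavourable, so Si (3p²) has the more exothermic EA.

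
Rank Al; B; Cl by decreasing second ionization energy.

After 1 electron has been removed, what remains? Al⁺ still has 2 valence electrons; B⁺ still has 2 valence electrons; Cl⁺ still has 6 valence electrons.
All are still removing valence electrons, so compare the +1 ions as you would atoms: IE_2 generally rises across a period (higher Z_eff) and falls down a group (larger shell), subject to the usual subshell exceptions.
Valence configurations: Al⁺ [Ne]3s², B⁺ [He]2s², Cl⁺ [Ne]3s²3p⁴.
Approximate IE_2 values (kJ/mol): Al 1817, B 2427, Cl 2298.
Overall IE_2 order: Al < Cl < B.

B, Cl, Al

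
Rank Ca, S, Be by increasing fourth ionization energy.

S, Ca, Be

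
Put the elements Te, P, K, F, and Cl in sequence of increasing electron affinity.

K < P < Te < F < Cl

F is in period 2, group 17; P is in period 3, group 15; Cl is in period 3, group 17; K is in period 4, group 1; Te is in period 5, group 16.
Atoms with high Z_eff and room in the valence shell (especially the halogens) have the most exothermic electron affinities.
These span different periods and groups, so the two trends combine.
P > K: relative to K, both the across-period and down-group shifts push P's electron affinity up.
Te > P: the two effects oppose for this pair; the across-period effect wins (190 vs 72 kJ/mol).
F > Te: both effects reinforce here, so F is clearly the higher of the two.
Cl > F: this pair runs against the simple trend — see the exception note.
Note the exception: Cl has a higher electron affinity than F, contrary to the simple trend — F's small 2p subshell makes the incoming electron feel strong e⁻–e⁻ repulsion, so Cl actually releases more energy on gaining an electron.
Tabulated electron affinity (kJ/mol): F 328, P 72, Cl 349, K 48, Te 190.
So from lowest to highest: K < P < Te < F < Cl.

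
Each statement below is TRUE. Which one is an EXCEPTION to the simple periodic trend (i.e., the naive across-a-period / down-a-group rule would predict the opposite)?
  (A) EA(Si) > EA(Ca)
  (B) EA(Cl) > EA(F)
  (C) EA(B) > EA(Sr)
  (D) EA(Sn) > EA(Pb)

The general trend: electron affinity increases across a period and decreases down a group.
(A) Si (period 3, group 14) vs Ca (period 4, group 2): the stated order agrees with the simple trend.
(B) Cl (period 3, group 17) vs F (period 2, group 17): the stated order contradicts the simple trend.
(C) B (period 2, group 13) vs Sr (period 5, group 2): the stated order agrees with the simple trend.
(D) Sn (period 5, group 14) vs Pb (period 6, group 14): the stated order agrees with the simple trend.
The exception is (B): F's small 2p subshell makes the incoming electron feel strong e⁻–e⁻ repulsion, so Cl actually releases more energy on gaining an electron.

(B)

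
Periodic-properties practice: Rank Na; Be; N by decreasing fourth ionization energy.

Be > Na > N

Consider each +3 ion: Na³⁺ is already 2 electrons into the core; Be³⁺ is already 1 electron into the core; N³⁺ still has 2 valence electrons.
Breaking into a closed-shell core is much more expensive than removing a leftover valence electron — Na and Be have the largest IE_4 here.
Approximate IE_4 values (kJ/mol): Na 9543, Be 21007, N 7475.
So the fourth ionization energies run N < Na < Be.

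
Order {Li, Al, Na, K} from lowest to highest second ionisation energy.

IE_2 is the cost of taking one more electron from the +1 cation: Li⁺ is the bare [He] core; Al⁺ still has 2 valence electrons; Na⁺ is the bare [Ne] core; K⁺ is the bare [Ar] core.
Breaking into a closed-shell core is much more expensive than removing a leftover valence electron — K, Na and Li have the largest IE_2 here.
Tabulated IE_2 (kJ/mol): Li 7298, Al 1817, Na 4562, K 3052.
So the second ionization energies run Al < K < Na < Li.

Al < K < Na < Li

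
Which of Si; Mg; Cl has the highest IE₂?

After 1 electron has been removed, what remains? Si⁺ still has 3 valence electrons; Mg⁺ still has 1 valence electron; Cl⁺ still has 6 valence electrons.
All are still removing valence electrons, so compare the +1 ions as you would atoms: IE_2 generally rises across a period (higher Z_eff) and falls down a group (larger shell), subject to the usual subshell exceptions.
Valence configurations: Si⁺ [Ne]3s²3p¹, Mg⁺ [Ne]3s¹, Cl⁺ [Ne]3s²3p⁴.
The numbers (kJ/mol): Si 1577, Mg 1451, Cl 2298.
Putting it together, IE_2: Mg < Si < Cl.

Cl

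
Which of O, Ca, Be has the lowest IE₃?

Ca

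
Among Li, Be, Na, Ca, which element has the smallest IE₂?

Ca

After 1 electron has been removed, what remains? Li⁺ is the bare [He] core; Be⁺ still has 1 valence electron; Na⁺ is the bare [Ne] core; Ca⁺ still has 1 valence electron.
Pulling an electron out of a noble-gas core costs far more than removing a remaining valence electron, so Na and Li sit at the high end of IE_2.
Valence configurations: Be⁺ [He]2s¹, Ca⁺ [Ar]4s¹.
The numbers (kJ/mol): Li 7298, Be 1757, Na 4562, Ca 1145.
So the second ionization energies run Ca < Be < Na < Li.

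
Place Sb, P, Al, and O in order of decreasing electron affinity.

O, Sb, P, Al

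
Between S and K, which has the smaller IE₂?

The second ionization energy removes an electron from the +1 ion. For each element: S⁺ still has 5 valence electrons; K⁺ is the bare [Ar] core.
Pulling an electron out of a noble-gas core costs far more than removing a remaining valence electron, so K sits at the high end of IE_2.
The numbers (kJ/mol): S 2252, K 3052.
Hence IE_2: S < K.

S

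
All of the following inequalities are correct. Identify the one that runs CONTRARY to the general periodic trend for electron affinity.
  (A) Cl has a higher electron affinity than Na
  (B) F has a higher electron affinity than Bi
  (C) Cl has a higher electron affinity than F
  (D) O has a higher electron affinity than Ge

The general trend: electron affinity increases across a period and decreases down a group.
(A) Cl (period 3, group 17) vs Na (period 3, group 1): the stated order agrees with the simple trend.
(B) F (period 2, group 17) vs Bi (period 6, group 15): the stated order agrees with the simple trend.
(C) Cl (period 3, group 17) vs F (period 2, group 17): the stated order contradicts the simple trend.
(D) O (period 2, group 16) vs Ge (period 4, group 14): the stated order agrees with the simple trend.
The exception is (C): F's small 2p subshell makes the incoming electron feel strong e⁻–e⁻ repulsion, so Cl actually releases more energy on gaining an electron.

(C)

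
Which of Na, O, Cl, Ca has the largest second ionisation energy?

Na

Consider each +1 ion: Na⁺ is the bare [Ne] core; O⁺ still has 5 valence electrons; Cl⁺ still has 6 valence electrons; Ca⁺ still has 1 valence electron.
Core electrons are held far more tightly than valence electrons, so Na tops the IE_2 order.
Valence configurations: O⁺ [He]2s²2p³, Cl⁺ [Ne]3s²3p⁴, Ca⁺ [Ar]4s¹.
Approximate IE_2 values (kJ/mol): Na 4562, O 3388, Cl 2298, Ca 1145.
So the second ionization energies run Ca < Cl < O < Na.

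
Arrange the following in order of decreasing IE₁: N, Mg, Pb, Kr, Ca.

Removing the outermost electron gets harder across a period and easier down a group.
These span different periods and groups, so the two trends combine.
Pb > Ca: period and group pull opposite ways; the across-period shift dominates (716 vs 590 kJ/mol).
Mg > Pb: period and group pull opposite ways; the down-group shift dominates (738 vs 716 kJ/mol).
Kr > Mg: period and group pull opposite ways; the across-period shift dominates (1351 vs 738 kJ/mol).
N > Kr: period and group pull opposite ways; the down-group shift dominates (1402 vs 1351 kJ/mol).
For reference (kJ/mol): N 1402, Mg 738, Ca 590, Kr 1351, Pb 716.
So from highest to lowest: N > Kr > Mg > Pb > Ca.

N > Kr > Mg > Pb > Ca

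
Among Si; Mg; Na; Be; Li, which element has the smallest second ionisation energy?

Mg

IE_2 is the cost of taking one more electron from the +1 cation: Si⁺ still has 3 valence electrons; Mg⁺ still has 1 valence electron; Na⁺ is the bare [Ne] core; Be⁺ still has 1 valence electron; Li⁺ is the bare [He] core.
Pulling an electron out of a noble-gas core costs far more than removing a remaining valence electron, so Na and Li sit at the high end of IE_2.
Valence configurations: Si⁺ [Ne]3s²3p¹, Mg⁺ [Ne]3s¹, Be⁺ [He]2s¹.
Approximate IE_2 values (kJ/mol): Si 1577, Mg 1451, Na 4562, Be 1757, Li 7298.
Hence IE_2: Mg < Si < Be < Na < Li.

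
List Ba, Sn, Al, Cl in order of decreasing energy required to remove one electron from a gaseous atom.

Cl > Sn > Al > Ba

Al is in period 3, group 13; Cl is in period 3, group 17; Sn is in period 5, group 14; Ba is in period 6, group 2.
First ionization energy rises across a period (greater Z_eff holds electrons more tightly) and falls down a group (valence electrons are farther from the nucleus).
These span different periods and groups, so the two trends combine.
Al > Ba: both effects reinforce here, so Al is clearly the higher of the two.
Sn > Al: the two effects oppose for this pair; the across-period effect wins (709 vs 578 kJ/mol).
Cl > Sn: both effects reinforce here, so Cl is clearly the higher of the two.
Tabulated first ionization energy (kJ/mol): Al 578, Cl 1251, Sn 709, Ba 503.
So from highest to lowest: Cl > Sn > Al > Ba.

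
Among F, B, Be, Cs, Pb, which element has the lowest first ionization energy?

Be is in period 2, group 2; B is in period 2, group 13; F is in period 2, group 17; Cs is in period 6, group 1; Pb is in period 6, group 14.
Across a period the outer electron is held more tightly (higher IE₁); down a group it sits in a higher shell, more shielded, and comes off more easily.
Here both period and group differ, so the two effects have to be weighed against each other.
Pb > Cs: both are in period 6; the period trend gives Pb the larger value.
B > Pb: period and group pull opposite ways; the down-group shift dominates (801 vs 716 kJ/mol).
Be > B: this pair runs against the simple trend — see the exception note.
F > Be: F lies to the right of Be in period 2, so the across-period effect alone puts F higher.
Note the exception: Be has a higher first ionization energy than B, contrary to the simple trend — removing B's lone 2p electron is easier than breaking Be's filled 2s².
Tabulated first ionization energy (kJ/mol): Be 900, B 801, F 1681, Cs 376, Pb 716.
The lowest first ionization energy among these belongs to Cs.

Cs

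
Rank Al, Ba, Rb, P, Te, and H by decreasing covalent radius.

Rb > Ba > Te > Al > P > H

H is in period 1, group 1; Al is in period 3, group 13; P is in period 3, group 15; Rb is in period 5, group 1; Te is in period 5, group 16; Ba is in period 6, group 2.
Atomic radius shrinks across a period as nuclear charge pulls the same shell inward, and grows down a group as new shells are added.
Here both period and group differ, so the two effects have to be weighed against each other.
P > H: the two effects oppose for this pair; the down-group effect wins (111 vs 32 pm).
Al > P: Al lies to the left of P in period 3, so the across-period effect alone puts Al larger.
Te > Al: period and group pull opposite ways; the down-group shift dominates (136 vs 126 pm).
Ba > Te: both effects reinforce here, so Ba is clearly the larger of the two.
Rb > Ba: the two effects oppose for this pair; the across-period effect wins (210 vs 196 pm).
For reference (pm): H 32, Al 126, P 111, Rb 210, Te 136, Ba 196.
So from largest to smallest: Rb > Ba > Te > Al > P > H.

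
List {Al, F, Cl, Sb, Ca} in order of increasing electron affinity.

Ca < Al < Sb < F < Cl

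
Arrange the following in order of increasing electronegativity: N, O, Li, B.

Li < B < N < O

Li is in period 2, group 1; B is in period 2, group 13; N is in period 2, group 15; O is in period 2, group 16.
Electronegativity increases across a period and decreases down a group, tracking effective nuclear charge and atomic size.
All lie in period 2, so electronegativity increases left to right.
So from lowest to highest: Li < B < N < O.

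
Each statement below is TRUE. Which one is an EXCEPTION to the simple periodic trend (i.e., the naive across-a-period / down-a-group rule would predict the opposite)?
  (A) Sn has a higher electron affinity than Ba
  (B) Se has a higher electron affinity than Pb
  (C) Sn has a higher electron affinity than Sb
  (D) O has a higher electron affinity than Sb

The general trend: electron affinity increases across a period and decreases down a group.
(A) Sn (period 5, group 14) vs Ba (period 6, group 2): the stated order agrees with the simple trend.
(B) Se (period 4, group 16) vs Pb (period 6, group 14): the stated order agrees with the simple trend.
(C) Sn (period 5, group 14) vs Sb (period 5, group 15): the stated order contradicts the simple trend.
(D) O (period 2, group 16) vs Sb (period 5, group 15): the stated order agrees with the simple trend.
The exception is (C): adding an electron to Sb's half-filled 5p³ is unfavourable, so Sn has the more exothermic EA.

(C)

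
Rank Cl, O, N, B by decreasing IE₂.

IE_2 is the cost of taking one more electron from the +1 cation: Cl⁺ still has 6 valence electrons; O⁺ still has 5 valence electrons; N⁺ still has 4 valence electrons; B⁺ still has 2 valence electrons.
All are still removing valence electrons, so compare the +1 ions as you would atoms: IE_2 generally rises across a period (higher Z_eff) and falls down a group (larger shell), subject to the usual subshell exceptions.
Valence configurations: Cl⁺ [Ne]3s²3p⁴, O⁺ [He]2s²2p³, N⁺ [He]2s²2p², B⁺ [He]2s².
Tabulated IE_2 (kJ/mol): Cl 2298, O 3388, N 2856, B 2427.
So the second ionization energies run Cl < B < N < O.

O > N > B > Cl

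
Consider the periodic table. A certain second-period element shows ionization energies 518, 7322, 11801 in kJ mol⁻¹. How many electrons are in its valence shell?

Look for the largest jump between consecutive ionization energies: IE2/IE1 ≈ 14.1, far larger than any earlier ratio.
That jump marks the point where a core electron is being removed. So the atom has 1 valence electron.

1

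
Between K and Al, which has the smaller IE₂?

IE_2 is the cost of taking one more electron from the +1 cation: K⁺ is the bare [Ar] core; Al⁺ still has 2 valence electrons.
Pulling an electron out of a noble-gas core costs far more than removing a remaining valence electron, so K sits at the high end of IE_2.
The numbers (kJ/mol): K 3052, Al 1817.
Hence IE_2: Al < K.

Al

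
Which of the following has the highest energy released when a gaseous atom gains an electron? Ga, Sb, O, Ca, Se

Se

O is in period 2, group 16; Ca is in period 4, group 2; Ga is in period 4, group 13; Se is in period 4, group 16; Sb is in period 5, group 15.
Electron affinity generally becomes more exothermic across a period toward the halogens and less exothermic down a group.
Neither a single period nor a single group — weigh both effects.
Ga > Ca: Ga lies to the right of Ca in period 4, so the across-period effect alone puts Ga higher.
Sb > Ga: the two effects oppose for this pair; the across-period effect wins (103 vs 29 kJ/mol).
O > Sb: relative to Sb, both the across-period and down-group shifts push O's electron affinity up.
Se > O: this pair runs against the simple trend — see the exception note.
Note the exception: Se has a higher electron affinity than O, contrary to the simple trend — O's compact 2p subshell gives strong electron–electron repulsion on the added electron.
Approximate values (kJ/mol): O 141, Ca 2, Ga 29, Se 195, Sb 103.
The highest energy released when a gaseous atom gains an electron among these belongs to Se.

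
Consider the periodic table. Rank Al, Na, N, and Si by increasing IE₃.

Al < Si < N < Na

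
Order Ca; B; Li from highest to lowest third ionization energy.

Li > Ca > B

Consider each +2 ion: Ca²⁺ is the bare [Ar] core; B²⁺ still has 1 valence electron; Li²⁺ is already 1 electron into the core.
Pulling an electron out of a noble-gas core costs far more than removing a remaining valence electron, so Ca and Li sit at the high end of IE_3.
Approximate IE_3 values (kJ/mol): Ca 4912, B 3660, Li 11815.
Putting it together, IE_3: B < Ca < Li.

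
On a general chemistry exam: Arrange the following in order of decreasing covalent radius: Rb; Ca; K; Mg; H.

H is in period 1, group 1; Mg is in period 3, group 2; K is in period 4, group 1; Ca is in period 4, group 2; Rb is in period 5, group 1.
Atomic radius shrinks across a period as nuclear charge pulls the same shell inward, and grows down a group as new shells are added.
These span different periods and groups, so the two trends combine.
Mg > H: period and group pull opposite ways; the down-group shift dominates (139 vs 32 pm).
Ca > Mg: they share group 2; the group trend gives Ca the larger value.
K > Ca: both are in period 4; the period trend gives K the larger value.
Rb > K: they share group 1; the group trend gives Rb the larger value.
Tabulated atomic radius (pm): H 32, Mg 139, K 196, Ca 171, Rb 210.
So from largest to smallest: Rb > K > Ca > Mg > H.

Rb, K, Ca, Mg, H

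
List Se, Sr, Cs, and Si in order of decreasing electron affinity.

Se, Si, Cs, Sr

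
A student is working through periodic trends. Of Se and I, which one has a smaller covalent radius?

Across a period the added protons contract the valence shell; down a group each new principal shell makes the atom larger.
A diagonal step moves right (one effect) and down (the opposite effect) at once.
I > Se: period and group pull opposite ways; the down-group shift dominates (133 vs 116 pm).
Tabulated atomic radius (pm): Se 116, I 133.
So Se has the smaller covalent radius (Se < I).

Se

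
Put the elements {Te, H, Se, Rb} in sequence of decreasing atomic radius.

H is in period 1, group 1; Se is in period 4, group 16; Rb is in period 5, group 1; Te is in period 5, group 16.
Atomic radius shrinks across a period as nuclear charge pulls the same shell inward, and grows down a group as new shells are added.
Here both period and group differ, so the two effects have to be weighed against each other.
Se > H: the two effects oppose for this pair; the down-group effect wins (116 vs 32 pm).
Te > Se: Te sits below Se in group 16, so the down-group effect alone puts Te larger.
Rb > Te: Rb lies to the left of Te in period 5, so the across-period effect alone puts Rb larger.
Tabulated atomic radius (pm): H 32, Se 116, Rb 210, Te 136.
So from largest to smallest: Rb > Te > Se > H.

Rb > Te > Se > H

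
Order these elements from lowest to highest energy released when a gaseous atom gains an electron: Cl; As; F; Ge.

F is in period 2, group 17; Cl is in period 3, group 17; Ge is in period 4, group 14; As is in period 4, group 15.
EA tends to increase across a period and decrease down a group, though the pattern is less regular than for IE or radius.
Here both period and group differ, so the two effects have to be weighed against each other.
Ge > As: this pair runs against the simple trend — see the exception note.
F > Ge: relative to Ge, both the across-period and down-group shifts push F's electron affinity up.
Cl > F: this pair runs against the simple trend — see the exception note.
Note the exception: Ge has a higher electron affinity than As, contrary to the simple trend — adding an electron to As's half-filled 4p³ is unfavourable, so Ge (4p²) has the more exothermic EA.
Note the exception: Cl has a higher electron affinity than F, contrary to the simple trend — F's small 2p subshell makes the incoming electron feel strong e⁻–e⁻ repulsion, so Cl actually releases more energy on gaining an electron.
For reference (kJ/mol): F 328, Cl 349, Ge 119, As 78.
So from lowest to highest: As < Ge < F < Cl.

As < Ge < F < Cl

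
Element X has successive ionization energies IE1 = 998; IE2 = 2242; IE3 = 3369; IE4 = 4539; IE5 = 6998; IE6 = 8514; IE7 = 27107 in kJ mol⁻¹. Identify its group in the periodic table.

Look for the largest jump between consecutive ionization energies: IE7/IE6 ≈ 3.2, far larger than any earlier ratio.
That jump marks the point where a core electron is being removed. So the atom has 6 valence electrons.
A main-group element with 6 valence electrons is in group 16.

Group 16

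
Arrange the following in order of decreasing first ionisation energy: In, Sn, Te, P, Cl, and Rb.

P is in period 3, group 15; Cl is in period 3, group 17; Rb is in period 5, group 1; In is in period 5, group 13; Sn is in period 5, group 14; Te is in period 5, group 16.
IE₁ increases left→right with effective nuclear charge and decreases top→bottom as the valence shell moves farther out.
Here both period and group differ, so the two effects have to be weighed against each other.
In > Rb: In lies to the right of Rb in period 5, so the across-period effect alone puts In higher.
Sn > In: Sn lies to the right of In in period 5, so the across-period effect alone puts Sn higher.
Te > Sn: both are in period 5; the period trend gives Te the larger value.
P > Te: period and group pull opposite ways; the down-group shift dominates (1012 vs 869 kJ/mol).
Cl > P: both are in period 3; the period trend gives Cl the larger value.
Approximate values (kJ/mol): P 1012, Cl 1251, Rb 403, In 558, Sn 709, Te 869.
So from highest to lowest: Cl > P > Te > Sn > In > Rb.

Cl > P > Te > Sn > In > Rb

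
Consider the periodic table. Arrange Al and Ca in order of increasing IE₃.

Al, Ca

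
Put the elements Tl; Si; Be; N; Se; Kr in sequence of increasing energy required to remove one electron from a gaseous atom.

Be is in period 2, group 2; N is in period 2, group 15; Si is in period 3, group 14; Se is in period 4, group 16; Kr is in period 4, group 18; Tl is in period 6, group 13.
First ionization energy rises across a period (greater Z_eff holds electrons more tightly) and falls down a group (valence electrons are farther from the nucleus).
Here both period and group differ, so the two effects have to be weighed against each other.
Si > Tl: relative to Tl, both the across-period and down-group shifts push Si's first ionization energy up.
Be > Si: the two effects oppose for this pair; the down-group effect wins (900 vs 786 kJ/mol).
Se > Be: the two effects oppose for this pair; the across-period effect wins (941 vs 900 kJ/mol).
Kr > Se: Kr lies to the right of Se in period 4, so the across-period effect alone puts Kr higher.
N > Kr: the two effects oppose for this pair; the down-group effect wins (1402 vs 1351 kJ/mol).
For reference (kJ/mol): Be 900, N 1402, Si 786, Se 941, Kr 1351, Tl 589.
So from lowest to highest: Tl < Si < Be < Se < Kr < N.

Tl, Si, Be, Se, Kr, N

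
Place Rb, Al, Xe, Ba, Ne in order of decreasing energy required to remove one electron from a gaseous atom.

Ne > Xe > Al > Ba > Rb

Ne is in period 2, group 18; Al is in period 3, group 13; Rb is in period 5, group 1; Xe is in period 5, group 18; Ba is in period 6, group 2.
First ionization energy rises across a period (greater Z_eff holds electrons more tightly) and falls down a group (valence electrons are farther from the nucleus).
Neither a single period nor a single group — weigh both effects.
Ba > Rb: the two effects oppose for this pair; the across-period effect wins (503 vs 403 kJ/mol).
Al > Ba: both effects reinforce here, so Al is clearly the higher of the two.
Xe > Al: the two effects oppose for this pair; the across-period effect wins (1170 vs 578 kJ/mol).
Ne > Xe: they share group 18; the group trend gives Ne the larger value.
For reference (kJ/mol): Ne 2081, Al 578, Rb 403, Xe 1170, Ba 503.
So from highest to lowest: Ne > Xe > Al > Ba > Rb.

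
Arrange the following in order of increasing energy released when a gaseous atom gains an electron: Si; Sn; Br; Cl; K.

K < Sn < Si < Br < Cl

Adding an electron releases more energy for atoms nearer the top right (short of the noble gases).
These span different periods and groups, so the two trends combine.
Sn > K: the two effects oppose for this pair; the across-period effect wins (107 vs 48 kJ/mol).
Si > Sn: they share group 14; the group trend gives Si the larger value.
Br > Si: the two effects oppose for this pair; the across-period effect wins (325 vs 134 kJ/mol).
Cl > Br: they share group 17; the group trend gives Cl the larger value.
For reference (kJ/mol): Si 134, Cl 349, K 48, Br 325, Sn 107.
So from lowest to highest: K < Sn < Si < Br < Cl.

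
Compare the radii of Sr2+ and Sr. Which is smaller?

Sr2+

Forming Sr2+ removes 2 electrons from Sr. Fewer electrons for the same nuclear charge means less shielding and a higher Z_eff on the remaining electrons, and for main-group metals the entire outer shell is lost.
A cation is smaller than its parent atom: Sr2+ < Sr.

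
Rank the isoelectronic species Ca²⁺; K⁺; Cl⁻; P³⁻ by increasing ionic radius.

Ca²⁺ < K⁺ < Cl⁻ < P³⁻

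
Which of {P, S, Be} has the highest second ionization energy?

S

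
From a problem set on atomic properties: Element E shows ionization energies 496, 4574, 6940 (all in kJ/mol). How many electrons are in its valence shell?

Look for the largest jump between consecutive ionization energies: IE2/IE1 ≈ 9.2, far larger than any earlier ratio.
That jump marks the point where a core electron is being removed. So the atom has 1 valence electron.

1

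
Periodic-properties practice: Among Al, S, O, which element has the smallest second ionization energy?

Al

After 1 electron has been removed, what remains? Al⁺ still has 2 valence electrons; S⁺ still has 5 valence electrons; O⁺ still has 5 valence electrons.
All are still removing valence electrons, so compare the +1 ions as you would atoms: IE_2 generally rises across a period (higher Z_eff) and falls down a group (larger shell), subject to the usual subshell exceptions.
Valence configurations: Al⁺ [Ne]3s², S⁺ [Ne]3s²3p³, O⁺ [He]2s²2p³.
Approximate IE_2 values (kJ/mol): Al 1817, S 2252, O 3388.
Hence IE_2: Al < S < O.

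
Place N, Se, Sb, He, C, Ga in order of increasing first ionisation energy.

Removing the outermost electron gets harder across a period and easier down a group.
Neither a single period nor a single group — weigh both effects.
Sb > Ga: the two effects oppose for this pair; the across-period effect wins (831 vs 579 kJ/mol).
Se > Sb: both effects reinforce here, so Se is clearly the higher of the two.
C > Se: the two effects oppose for this pair; the down-group effect wins (1086 vs 941 kJ/mol).
N > C: N lies to the right of C in period 2, so the across-period effect alone puts N higher.
He > N: both effects reinforce here, so He is clearly the higher of the two.
Tabulated first ionization energy (kJ/mol): He 2372, C 1086, N 1402, Ga 579, Se 941, Sb 831.
So from lowest to highest: Ga < Sb < Se < C < N < He.

Ga < Sb < Se < C < N < He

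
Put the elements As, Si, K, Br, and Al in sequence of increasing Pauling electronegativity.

Smaller atoms with higher effective nuclear charge are more electronegative.
These span different periods and groups, so the two trends combine.
Al > K: relative to K, both the across-period and down-group shifts push Al's electronegativity up.
Si > Al: Si lies to the right of Al in period 3, so the across-period effect alone puts Si higher.
As > Si: the two effects oppose for this pair; the across-period effect wins (2.18 vs 1.90).
Br > As: Br lies to the right of As in period 4, so the across-period effect alone puts Br higher.
For reference (Pauling): Al 1.61, Si 1.90, K 0.82, As 2.18, Br 2.96.
So from lowest to highest: K < Al < Si < As < Br.

K < Al < Si < As < Br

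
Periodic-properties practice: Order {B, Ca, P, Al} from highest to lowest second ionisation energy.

B > P > Al > Ca

IE_2 is the cost of taking one more electron from the +1 cation: B⁺ still has 2 valence electrons; Ca⁺ still has 1 valence electron; P⁺ still has 4 valence electrons; Al⁺ still has 2 valence electrons.
All are still removing valence electrons, so compare the +1 ions as you would atoms: IE_2 generally rises across a period (higher Z_eff) and falls down a group (larger shell), subject to the usual subshell exceptions.
Valence configurations: B⁺ [He]2s², Ca⁺ [Ar]4s¹, P⁺ [Ne]3s²3p², Al⁺ [Ne]3s².
The numbers (kJ/mol): B 2427, Ca 1145, P 1907, Al 1817.
Overall IE_2 order: Ca < Al < P < B.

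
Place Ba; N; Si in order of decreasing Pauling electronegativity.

N is in period 2, group 15; Si is in period 3, group 14; Ba is in period 6, group 2.
Electronegativity increases across a period and decreases down a group, tracking effective nuclear charge and atomic size.
Neither a single period nor a single group — weigh both effects.
Si > Ba: relative to Ba, both the across-period and down-group shifts push Si's electronegativity up.
N > Si: relative to Si, both the across-period and down-group shifts push N's electronegativity up.
For reference (Pauling): N 3.04, Si 1.90, Ba 0.89.
So from highest to lowest: N > Si > Ba.

N, Si, Ba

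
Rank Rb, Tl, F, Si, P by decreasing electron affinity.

Electron affinity generally becomes more exothermic across a period toward the halogens and less exothermic down a group.
Neither a single period nor a single group — weigh both effects.
Rb > Tl: period and group pull opposite ways; the down-group shift dominates (47 vs 19 kJ/mol).
P > Rb: both effects reinforce here, so P is clearly the higher of the two.
Si > P: this pair runs against the simple trend — see the exception note.
F > Si: both effects reinforce here, so F is clearly the higher of the two.
Note the exception: Si has a higher electron affinity than P, contrary to the simple trend — adding an electron to P's half-filled 3p³ is unfavourable, so Si (3p²) has the more exothermic EA.
Approximate values (kJ/mol): F 328, Si 134, P 72, Rb 47, Tl 19.
So from highest to lowest: F > Si > P > Rb > Tl.

F, Si, P, Rb, Tl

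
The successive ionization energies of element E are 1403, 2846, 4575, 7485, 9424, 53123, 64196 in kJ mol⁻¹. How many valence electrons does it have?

5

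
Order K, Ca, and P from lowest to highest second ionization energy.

Ca < P < K

The second ionization energy removes an electron from the +1 ion. For each element: K⁺ is the bare [Ar] core; Ca⁺ still has 1 valence electron; P⁺ still has 4 valence electrons.
Breaking into a closed-shell core is much more expensive than removing a leftover valence electron — K has the largest IE_2 here.
Valence configurations: Ca⁺ [Ar]4s¹, P⁺ [Ne]3s²3p².
The numbers (kJ/mol): K 3052, Ca 1145, P 1907.
So the second ionization energies run Ca < P < K.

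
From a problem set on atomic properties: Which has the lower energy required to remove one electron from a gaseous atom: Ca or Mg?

Mg is in period 3, group 2; Ca is in period 4, group 2.
First ionization energy rises across a period (greater Z_eff holds electrons more tightly) and falls down a group (valence electrons are farther from the nucleus).
All are in group 2, so first ionization energy increases up the group.
So Ca has the lower energy required to remove one electron from a gaseous atom (Ca < Mg).

Ca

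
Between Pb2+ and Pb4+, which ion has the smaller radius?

Pb4+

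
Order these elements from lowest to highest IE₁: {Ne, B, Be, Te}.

B < Te < Be < Ne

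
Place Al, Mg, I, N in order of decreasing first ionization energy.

N, I, Mg, Al

Removing the outermost electron gets harder across a period and easier down a group.
Here both period and group differ, so the two effects have to be weighed against each other.
Mg > Al: this pair runs against the simple trend — see the exception note.
I > Mg: period and group pull opposite ways; the across-period shift dominates (1008 vs 738 kJ/mol).
N > I: the two effects oppose for this pair; the down-group effect wins (1402 vs 1008 kJ/mol).
Note the exception: Mg has a higher first ionization energy than Al, contrary to the simple trend — Al's single 3p electron is easier to remove than one from Mg's filled 3s².
Approximate values (kJ/mol): N 1402, Mg 738, Al 578, I 1008.
So from highest to lowest: N > I > Mg > Al.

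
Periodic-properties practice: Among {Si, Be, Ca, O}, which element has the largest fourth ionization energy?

Consider each +3 ion: Si³⁺ still has 1 valence electron; Be³⁺ is already 1 electron into the core; Ca³⁺ is already 1 electron into the core; O³⁺ still has 3 valence electrons.
Usually core removal costs more than valence removal, but here the competition is close: a tightly held n=2 valence electron can cost more to remove than an n=3 core electron, so the actual values have to decide it.
Valence configurations: Si³⁺ [Ne]3s¹, O³⁺ [He]2s²2p¹.
Tabulated IE_4 (kJ/mol): Si 4356, Be 21007, Ca 6491, O 7469.
So the fourth ionization energies run Si < Ca < O < Be.

Be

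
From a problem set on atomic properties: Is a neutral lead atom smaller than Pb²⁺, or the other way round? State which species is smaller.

Forming Pb²⁺ removes 2 electrons from Pb. Fewer electrons for the same nuclear charge means less shielding and a higher Z_eff on the remaining electrons.
A cation is smaller than its parent atom: Pb²⁺ < Pb.

Pb²⁺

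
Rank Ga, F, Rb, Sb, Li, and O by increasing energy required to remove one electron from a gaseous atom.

Li is in period 2, group 1; O is in period 2, group 16; F is in period 2, group 17; Ga is in period 4, group 13; Rb is in period 5, group 1; Sb is in period 5, group 15.
Removing the outermost electron gets harder across a period and easier down a group.
Neither a single period nor a single group — weigh both effects.
Li > Rb: they share group 1; the group trend gives Li the larger value.
Ga > Li: the two effects oppose for this pair; the across-period effect wins (579 vs 520 kJ/mol).
Sb > Ga: the two effects oppose for this pair; the across-period effect wins (831 vs 579 kJ/mol).
O > Sb: both effects reinforce here, so O is clearly the higher of the two.
F > O: F lies to the right of O in period 2, so the across-period effect alone puts F higher.
Tabulated first ionization energy (kJ/mol): Li 520, O 1314, F 1681, Ga 579, Rb 403, Sb 831.
So from lowest to highest: Rb < Li < Ga < Sb < O < F.

Rb < Li < Ga < Sb < O < F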